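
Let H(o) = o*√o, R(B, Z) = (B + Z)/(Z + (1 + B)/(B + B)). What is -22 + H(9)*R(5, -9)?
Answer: -64/7 ≈ -9.1429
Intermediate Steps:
R(B, Z) = (B + Z)/(Z + (1 + B)/(2*B)) (R(B, Z) = (B + Z)/(Z + (1 + B)/((2*B))) = (B + Z)/(Z + (1 + B)*(1/(2*B))) = (B + Z)/(Z + (1 + B)/(2*B)))
H(o) = o^(3/2)
-22 + H(9)*R(5, -9) = -22 + 9^(3/2)*(2*5*(5 - 9)/(1 + 5 + 2*5*(-9))) = -22 + 27*(2*5*(-4)/(1 + 5 - 90)) = -22 + 27*(2*5*(-4)/(-84)) = -22 + 27*(2*5*(-1/84)*(-4)) = -22 + 27*(10/21) = -22 + 90/7 = -64/7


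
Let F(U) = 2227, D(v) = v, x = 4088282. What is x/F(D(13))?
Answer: 4088282/2227 ≈ 1835.8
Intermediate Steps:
x/F(D(13)) = 4088282/2227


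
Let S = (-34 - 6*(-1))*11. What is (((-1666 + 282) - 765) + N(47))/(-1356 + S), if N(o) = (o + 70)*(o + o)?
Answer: -8849/1664 ≈ -5.3179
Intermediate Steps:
S = -308 (S = (-34 + 6)*11 = -28*11 = -308)
N(o) = 2*o*(70 + o) (N(o) = (70 + o)*(2*o) = 2*o*(70 + o))
(((-1666 + 282) - 765) + N(47))/(-1356 + S) = (((-1666 + 282) - 765) + 2*47*(70 + 47))/(-1356 - 308) = ((-1384 - 765) + 2*47*117)/(-1664) = (-2149 + 10998)*(-1/1664) = 8849*(-1/1664) = -8849/1664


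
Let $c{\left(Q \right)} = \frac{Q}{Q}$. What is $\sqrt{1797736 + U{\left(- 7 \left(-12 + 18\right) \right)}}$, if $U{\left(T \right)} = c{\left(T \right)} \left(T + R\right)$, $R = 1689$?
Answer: $\sqrt{1799383} \approx 1341.4$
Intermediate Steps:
$c{\left(Q \right)} = 1$
$U{\left(T \right)} = 1689 + T$ ($U{\left(T \right)} = 1 \left(T + 1689\right) = 1 \left(1689 + T\right) = 1689 + T$)
$\sqrt{1797736 + U{\left(- 7 \left(-12 + 18\right) \right)}} = \sqrt{1797736 + \left(1689 - 7 \left(-12 + 18\right)\right)} = \sqrt{1797736 + \left(1689 - 42\right)} = \sqrt{1797736 + 1647} = \sqrt{1799383}$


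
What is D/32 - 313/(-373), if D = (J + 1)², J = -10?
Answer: 40229/11936 ≈ 3.3704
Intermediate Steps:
D = 81 (D = (-10 + 1)² = (-9)² = 81)
D/32 - 313/(-373) = 81/32 - 313/(-373) = 81*(1/32) - 313*(-1/373) = 81/32 + 313/373 = 40229/11936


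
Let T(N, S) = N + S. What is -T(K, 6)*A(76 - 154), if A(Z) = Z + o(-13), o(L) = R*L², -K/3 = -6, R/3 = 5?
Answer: -58968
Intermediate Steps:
R = 15 (R = 3*5 = 15)
K = 18 (K = -3*(-6) = 18)
o(L) = 15*L²
A(Z) = 2535 + Z (A(Z) = Z + 15*(-13)² = Z + 15*169 = Z + 2535 = 2535 + Z)
-T(K, 6)*A(76 - 154) = -(18 + 6)*(2535 + (76 - 154)) = -24*(2535 - 78) = -24*2457 = -1*58968 = -58968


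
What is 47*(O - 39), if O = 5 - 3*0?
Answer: -1598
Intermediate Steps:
O = 5 (O = 5 + 0 = 5)
47*(O - 39) = 47*(5 - 39) = 47*(-34) = -1598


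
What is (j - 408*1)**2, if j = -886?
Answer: 1674436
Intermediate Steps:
(j - 408*1)**2 = (-886 - 408*1)**2 = (-886 - 408)**2 = (-1294)**2 = 1674436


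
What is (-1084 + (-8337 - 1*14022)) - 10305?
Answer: -33748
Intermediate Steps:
(-1084 + (-8337 - 1*14022)) - 10305 = (-1084 + (-8337 - 14022)) - 10305 = (-1084 - 22359) - 10305 = -23443 - 10305 = -33748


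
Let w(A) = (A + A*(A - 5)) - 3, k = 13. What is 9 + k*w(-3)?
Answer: 243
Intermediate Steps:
w(A) = -3 + A + A*(-5 + A) (w(A) = (A + A*(-5 + A)) - 3 = -3 + A + A*(-5 + A))
9 + k*w(-3) = 9 + 13*(-3 + (-3)² - 4*(-3)) = 9 + 13*(-3 + 9 + 12) = 9 + 13*18 = 9 + 234 = 243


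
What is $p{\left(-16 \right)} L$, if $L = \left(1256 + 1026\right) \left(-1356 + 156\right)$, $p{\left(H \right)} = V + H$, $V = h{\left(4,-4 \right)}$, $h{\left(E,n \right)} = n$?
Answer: $54768000$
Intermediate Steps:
$V = -4$
$p{\left(H \right)} = -4 + H$
$L = -2738400$ ($L = 2282 \left(-1200\right) = -2738400$)
$p{\left(-16 \right)} L = \left(-4 - 16\right) \left(-2738400\right) = \left(-20\right) \left(-2738400\right) = 54768000$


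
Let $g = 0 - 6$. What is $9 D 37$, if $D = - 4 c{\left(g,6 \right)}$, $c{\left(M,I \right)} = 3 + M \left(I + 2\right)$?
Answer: $59940$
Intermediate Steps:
$g = -6$ ($g = 0 - 6 = -6$)
$c{\left(M,I \right)} = 3 + M \left(2 + I\right)$
$D = 180$ ($D = - 4 \left(3 + 2 \left(-6\right) + 6 \left(-6\right)\right) = - 4 \left(3 - 12 - 36\right) = \left(-4\right) \left(-45\right) = 180$)
$9 D 37 = 9 \cdot 180 \cdot 37 = 1620 \cdot 37 = 59940$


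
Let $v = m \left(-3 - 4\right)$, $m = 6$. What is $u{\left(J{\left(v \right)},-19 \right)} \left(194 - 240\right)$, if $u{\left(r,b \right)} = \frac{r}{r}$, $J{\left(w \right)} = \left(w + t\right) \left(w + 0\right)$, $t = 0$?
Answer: $-46$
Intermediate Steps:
$v = -42$ ($v = 6 \left(-3 - 4\right) = 6 \left(-7\right) = -42$)
$J{\left(w \right)} = w^{2}$ ($J{\left(w \right)} = \left(w + 0\right) \left(w + 0\right) = w w = w^{2}$)
$u{\left(r,b \right)} = 1$
$u{\left(J{\left(v \right)},-19 \right)} \left(194 - 240\right) = 1 \left(194 - 240\right) = 1 \left(-46\right) = -46$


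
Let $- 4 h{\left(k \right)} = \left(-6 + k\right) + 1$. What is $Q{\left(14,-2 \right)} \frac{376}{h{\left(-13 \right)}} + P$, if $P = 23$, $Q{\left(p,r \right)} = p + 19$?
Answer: $\frac{8341}{3} \approx 2780.3$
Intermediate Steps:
$Q{\left(p,r \right)} = 19 + p$
$h{\left(k \right)} = \frac{5}{4} - \frac{k}{4}$ ($h{\left(k \right)} = - \frac{\left(-6 + k\right) + 1}{4} = - \frac{-5 + k}{4} = \frac{5}{4} - \frac{k}{4}$)
$Q{\left(14,-2 \right)} \frac{376}{h{\left(-13 \right)}} + P = \left(19 + 14\right) \frac{376}{\frac{5}{4} - - \frac{13}{4}} + 23 = 33 \frac{376}{\frac{5}{4} + \frac{13}{4}} + 23 = 33 \frac{376}{\frac{9}{2}} + 23 = 33 \cdot 376 \cdot \frac{2}{9} + 23 = 33 \cdot \frac{752}{9} + 23 = \frac{8272}{3} + 23 = \frac{8341}{3}$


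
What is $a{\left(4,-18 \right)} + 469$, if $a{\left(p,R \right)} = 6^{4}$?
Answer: $1765$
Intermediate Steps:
$a{\left(p,R \right)} = 1296$
$a{\left(4,-18 \right)} + 469 = 1296 + 469 = 1765$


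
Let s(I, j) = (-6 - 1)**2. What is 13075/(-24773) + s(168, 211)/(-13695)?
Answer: -180276002/339266235 ≈ -0.53137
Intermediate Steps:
s(I, j) = 49 (s(I, j) = (-7)**2 = 49)
13075/(-24773) + s(168, 211)/(-13695) = 13075/(-24773) + 49/(-13695) = 13075*(-1/24773) + 49*(-1/13695) = -13075/24773 - 49/13695 = -180276002/339266235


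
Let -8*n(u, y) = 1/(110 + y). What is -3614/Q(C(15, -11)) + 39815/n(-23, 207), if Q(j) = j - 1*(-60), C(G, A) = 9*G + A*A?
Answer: -15953394527/158 ≈ -1.0097e+8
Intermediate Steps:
C(G, A) = A² + 9*G (C(G, A) = 9*G + A² = A² + 9*G)
Q(j) = 60 + j (Q(j) = j + 60 = 60 + j)
n(u, y) = -1/(8*(110 + y))
-3614/Q(C(15, -11)) + 39815/n(-23, 207) = -3614/(60 + ((-11)² + 9*15)) + 39815/((-1/(880 + 8*207))) = -3614/(60 + (121 + 135)) + 39815/((-1/(880 + 1656))) = -3614/(60 + 256) + 39815/((-1/2536)) = -3614/316 + 39815/((-1*1/2536)) = -3614*1/316 + 39815/(-1/2536) = -1807/158 + 39815*(-2536) = -1807/158 - 100970840 = -15953394527/158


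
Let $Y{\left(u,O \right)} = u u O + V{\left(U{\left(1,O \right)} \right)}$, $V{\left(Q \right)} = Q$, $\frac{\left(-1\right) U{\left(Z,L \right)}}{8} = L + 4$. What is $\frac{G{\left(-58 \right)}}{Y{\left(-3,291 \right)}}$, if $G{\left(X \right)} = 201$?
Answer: $\frac{201}{259} \approx 0.77606$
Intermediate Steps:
$U{\left(Z,L \right)} = -32 - 8 L$ ($U{\left(Z,L \right)} = - 8 \left(L + 4\right) = - 8 \left(4 + L\right) = -32 - 8 L$)
$Y{\left(u,O \right)} = -32 - 8 O + O u^{2}$ ($Y{\left(u,O \right)} = u u O - \left(32 + 8 O\right) = u^{2} O - \left(32 + 8 O\right) = O u^{2} - \left(32 + 8 O\right) = -32 - 8 O + O u^{2}$)
$\frac{G{\left(-58 \right)}}{Y{\left(-3,291 \right)}} = \frac{201}{-32 - 2328 + 291 \left(-3\right)^{2}} = \frac{201}{-32 - 2328 + 291 \cdot 9} = \frac{201}{-32 - 2328 + 2619} = \frac{201}{259}$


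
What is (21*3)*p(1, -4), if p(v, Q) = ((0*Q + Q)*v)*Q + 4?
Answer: 1260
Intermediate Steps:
p(v, Q) = 4 + v*Q**2 (p(v, Q) = ((0 + Q)*v)*Q + 4 = (Q*v)*Q + 4 = v*Q**2 + 4 = 4 + v*Q**2)
(21*3)*p(1, -4) = (21*3)*(4 + 1*(-4)**2) = 63*(4 + 1*16) = 63*(4 + 16) = 63*20 = 1260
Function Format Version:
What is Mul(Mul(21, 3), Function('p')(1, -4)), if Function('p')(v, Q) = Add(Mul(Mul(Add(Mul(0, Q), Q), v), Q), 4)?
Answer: 1260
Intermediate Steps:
Function('p')(v, Q) = Add(4, Mul(v, Pow(Q, 2))) (Function('p')(v, Q) = Add(Mul(Mul(Add(0, Q), v), Q), 4) = Add(Mul(Mul(Q, v), Q), 4) = Add(Mul(v, Pow(Q, 2)), 4) = Add(4, Mul(v, Pow(Q, 2))))
Mul(Mul(21, 3), Function('p')(1, -4)) = Mul(Mul(21, 3), Add(4, Mul(1, Pow(-4, 2)))) = Mul(63, Add(4, Mul(1, 16))) = Mul(63, Add(4, 16)) = Mul(63, 20) = 1260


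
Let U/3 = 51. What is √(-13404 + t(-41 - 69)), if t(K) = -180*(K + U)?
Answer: 2*I*√5286 ≈ 145.41*I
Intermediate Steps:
U = 153 (U = 3*51 = 153)
t(K) = -27540 - 180*K (t(K) = -180*(K + 153) = -180*(153 + K) = -27540 - 180*K)
√(-13404 + t(-41 - 69)) = √(-13404 + (-27540 - 180*(-41 - 69))) = √(-13404 + (-27540 - 180*(-110))) = √(-13404 + (-27540 + 19800)) = √(-13404 - 7740) = √(-21144) = 2*I*√5286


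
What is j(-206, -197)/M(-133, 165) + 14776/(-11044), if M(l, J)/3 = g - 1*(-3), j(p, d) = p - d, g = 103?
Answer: -399847/292666 ≈ -1.3662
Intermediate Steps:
M(l, J) = 318 (M(l, J) = 3*(103 - 1*(-3)) = 3*(103 + 3) = 3*106 = 318)
j(-206, -197)/M(-133, 165) + 14776/(-11044) = (-206 - 1*(-197))/318 + 14776/(-11044) = (-206 + 197)*(1/318) + 14776*(-1/11044) = -9*1/318 - 3694/2761 = -3/106 - 3694/2761 = -399847/292666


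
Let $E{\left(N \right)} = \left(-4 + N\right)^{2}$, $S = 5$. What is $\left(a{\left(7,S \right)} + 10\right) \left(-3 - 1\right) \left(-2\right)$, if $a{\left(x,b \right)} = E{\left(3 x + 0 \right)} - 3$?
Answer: $2368$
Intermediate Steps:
$a{\left(x,b \right)} = -3 + \left(-4 + 3 x\right)^{2}$ ($a{\left(x,b \right)} = \left(-4 + \left(3 x + 0\right)\right)^{2} - 3 = \left(-4 + 3 x\right)^{2} - 3 = -3 + \left(-4 + 3 x\right)^{2}$)
$\left(a{\left(7,S \right)} + 10\right) \left(-3 - 1\right) \left(-2\right) = \left(\left(-3 + \left(-4 + 3 \cdot 7\right)^{2}\right) + 10\right) \left(-3 - 1\right) \left(-2\right) = \left(\left(-3 + \left(-4 + 21\right)^{2}\right) + 10\right) \left(\left(-4\right) \left(-2\right)\right) = \left(\left(-3 + 17^{2}\right) + 10\right) 8 = \left(\left(-3 + 289\right) + 10\right) 8 = \left(286 + 10\right) 8 = 296 \cdot 8 = 2368$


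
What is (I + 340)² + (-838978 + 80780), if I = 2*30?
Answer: -598198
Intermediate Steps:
I = 60
(I + 340)² + (-838978 + 80780) = (60 + 340)² + (-838978 + 80780) = 400² - 758198 = 160000 - 758198 = -598198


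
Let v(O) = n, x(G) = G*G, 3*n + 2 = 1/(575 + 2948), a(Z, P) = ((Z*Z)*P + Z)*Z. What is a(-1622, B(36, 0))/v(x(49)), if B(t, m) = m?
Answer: -27805812996/7045 ≈ -3.9469e+6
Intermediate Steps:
a(Z, P) = Z*(Z + P*Z²) (a(Z, P) = (Z²*P + Z)*Z = (P*Z² + Z)*Z = (Z + P*Z²)*Z = Z*(Z + P*Z²))
n = -7045/10569 (n = -⅔ + 1/(3*(575 + 2948)) = -⅔ + (⅓)/3523 = -⅔ + (⅓)*(1/3523) = -⅔ + 1/10569 = -7045/10569 ≈ -0.66657)
x(G) = G²
v(O) = -7045/10569
a(-1622, B(36, 0))/v(x(49)) = ((-1622)²*(1 + 0*(-1622)))/(-7045/10569) = (2630884*(1 + 0))*(-10569/7045) = (2630884*1)*(-10569/7045) = 2630884*(-10569/7045) = -27805812996/7045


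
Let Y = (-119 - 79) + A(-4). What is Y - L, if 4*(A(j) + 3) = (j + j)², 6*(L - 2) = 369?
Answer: -497/2 ≈ -248.50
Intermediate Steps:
L = 127/2 (L = 2 + (⅙)*369 = 2 + 123/2 = 127/2 ≈ 63.500)
A(j) = -3 + j² (A(j) = -3 + (j + j)²/4 = -3 + (2*j)²/4 = -3 + (4*j²)/4 = -3 + j²)
Y = -185 (Y = (-119 - 79) + (-3 + (-4)²) = -198 + (-3 + 16) = -198 + 13 = -185)
Y - L = -185 - 1*127/2 = -185 - 127/2 = -497/2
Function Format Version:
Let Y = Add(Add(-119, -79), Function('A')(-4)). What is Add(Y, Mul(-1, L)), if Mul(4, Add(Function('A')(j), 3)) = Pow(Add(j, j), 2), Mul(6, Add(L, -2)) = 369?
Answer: Rational(-497, 2) ≈ -248.50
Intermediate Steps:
L = Rational(127, 2) (L = Add(2, Mul(Rational(1, 6), 369)) = Add(2, Rational(123, 2)) = Rational(127, 2) ≈ 63.500)
Function('A')(j) = Add(-3, Pow(j, 2)) (Function('A')(j) = Add(-3, Mul(Rational(1, 4), Pow(Add(j, j), 2))) = Add(-3, Mul(Rational(1, 4), Pow(Mul(2, j), 2))) = Add(-3, Mul(Rational(1, 4), Mul(4, Pow(j, 2)))) = Add(-3, Pow(j, 2)))
Y = -185 (Y = Add(Add(-119, -79), Add(-3, Pow(-4, 2))) = Add(-198, Add(-3, 16)) = Add(-198, 13) = -185)
Add(Y, Mul(-1, L)) = Add(-185, Mul(-1, Rational(127, 2))) = Add(-185, Rational(-127, 2)) = Rational(-497, 2)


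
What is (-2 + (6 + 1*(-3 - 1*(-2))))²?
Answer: 9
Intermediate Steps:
(-2 + (6 + 1*(-3 - 1*(-2))))² = (-2 + (6 + 1*(-3 + 2)))² = (-2 + (6 + 1*(-1)))² = (-2 + (6 - 1))² = (-2 + 5)² = 3² = 9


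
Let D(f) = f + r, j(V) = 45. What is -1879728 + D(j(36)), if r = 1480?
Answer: -1878203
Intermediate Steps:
D(f) = 1480 + f (D(f) = f + 1480 = 1480 + f)
-1879728 + D(j(36)) = -1879728 + (1480 + 45) = -1879728 + 1525 = -1878203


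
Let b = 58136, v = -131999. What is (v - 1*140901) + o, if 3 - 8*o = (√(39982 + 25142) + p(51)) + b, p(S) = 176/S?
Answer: -114308159/408 - 9*√201/4 ≈ -2.8020e+5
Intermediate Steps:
o = -2964959/408 - 9*√201/4 (o = 3/8 - ((√(39982 + 25142) + 176/51) + 58136)/8 = 3/8 - ((√65124 + 176*(1/51)) + 58136)/8 = 3/8 - ((18*√201 + 176/51) + 58136)/8 = 3/8 - ((176/51 + 18*√201) + 58136)/8 = 3/8 - (2965112/51 + 18*√201)/8 = 3/8 + (-370639/51 - 9*√201/4) = -2964959/408 - 9*√201/4 ≈ -7299.0)
(v - 1*140901) + o = (-131999 - 1*140901) + (-2964959/408 - 9*√201/4) = (-131999 - 140901) + (-2964959/408 - 9*√201/4) = -272900 + (-2964959/408 - 9*√201/4) = -114308159/408 - 9*√201/4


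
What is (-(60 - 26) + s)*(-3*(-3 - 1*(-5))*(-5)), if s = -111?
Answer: -4350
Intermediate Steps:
(-(60 - 26) + s)*(-3*(-3 - 1*(-5))*(-5)) = (-(60 - 26) - 111)*(-3*(-3 - 1*(-5))*(-5)) = (-1*34 - 111)*(-3*(-3 + 5)*(-5)) = (-34 - 111)*(-3*2*(-5)) = -(-870)*(-5) = -145*30 = -4350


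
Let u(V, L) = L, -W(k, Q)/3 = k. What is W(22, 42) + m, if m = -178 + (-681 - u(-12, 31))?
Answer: -956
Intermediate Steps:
W(k, Q) = -3*k
m = -890 (m = -178 + (-681 - 1*31) = -178 + (-681 - 31) = -178 - 712 = -890)
W(22, 42) + m = -3*22 - 890 = -66 - 890 = -956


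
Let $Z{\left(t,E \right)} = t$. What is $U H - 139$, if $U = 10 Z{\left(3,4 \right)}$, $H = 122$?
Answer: $3521$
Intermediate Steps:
$U = 30$ ($U = 10 \cdot 3 = 30$)
$U H - 139 = 30 \cdot 122 - 139 = 3660 - 139 = 3521$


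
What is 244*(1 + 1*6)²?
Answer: 11956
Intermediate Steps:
244*(1 + 1*6)² = 244*(1 + 6)² = 244*7² = 244*49 = 11956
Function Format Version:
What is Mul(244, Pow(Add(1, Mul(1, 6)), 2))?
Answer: 11956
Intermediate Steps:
Mul(244, Pow(Add(1, Mul(1, 6)), 2)) = Mul(244, Pow(Add(1, 6), 2)) = Mul(244, Pow(7, 2)) = Mul(244, 49) = 11956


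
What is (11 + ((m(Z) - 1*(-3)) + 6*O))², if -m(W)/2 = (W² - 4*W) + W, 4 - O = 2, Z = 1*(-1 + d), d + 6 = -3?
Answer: 54756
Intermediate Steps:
d = -9 (d = -6 - 3 = -9)
Z = -10 (Z = 1*(-1 - 9) = 1*(-10) = -10)
O = 2 (O = 4 - 1*2 = 4 - 2 = 2)
m(W) = -2*W² + 6*W (m(W) = -2*((W² - 4*W) + W) = -2*(W² - 3*W) = -2*W² + 6*W)
(11 + ((m(Z) - 1*(-3)) + 6*O))² = (11 + ((2*(-10)*(3 - 1*(-10)) - 1*(-3)) + 6*2))² = (11 + ((2*(-10)*(3 + 10) + 3) + 12))² = (11 + ((2*(-10)*13 + 3) + 12))² = (11 + ((-260 + 3) + 12))² = (11 + (-257 + 12))² = (11 - 245)² = (-234)² = 54756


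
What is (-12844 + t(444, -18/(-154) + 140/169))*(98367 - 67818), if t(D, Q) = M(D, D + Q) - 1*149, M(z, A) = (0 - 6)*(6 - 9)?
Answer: -396373275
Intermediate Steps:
M(z, A) = 18 (M(z, A) = -6*(-3) = 18)
t(D, Q) = -131 (t(D, Q) = 18 - 1*149 = 18 - 149 = -131)
(-12844 + t(444, -18/(-154) + 140/169))*(98367 - 67818) = (-12844 - 131)*(98367 - 67818) = -12975*30549 = -396373275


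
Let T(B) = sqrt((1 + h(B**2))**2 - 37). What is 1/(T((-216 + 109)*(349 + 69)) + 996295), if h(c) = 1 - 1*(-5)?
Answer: 996295/992603727013 - 2*sqrt(3)/992603727013 ≈ 1.0037e-6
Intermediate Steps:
h(c) = 6 (h(c) = 1 + 5 = 6)
T(B) = 2*sqrt(3) (T(B) = sqrt((1 + 6)**2 - 37) = sqrt(7**2 - 37) = sqrt(49 - 37) = sqrt(12) = 2*sqrt(3))
1/(T((-216 + 109)*(349 + 69)) + 996295) = 1/(2*sqrt(3) + 996295) = 1/(996295 + 2*sqrt(3))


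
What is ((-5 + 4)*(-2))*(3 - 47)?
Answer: -88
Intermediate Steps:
((-5 + 4)*(-2))*(3 - 47) = -1*(-2)*(-44) = 2*(-44) = -88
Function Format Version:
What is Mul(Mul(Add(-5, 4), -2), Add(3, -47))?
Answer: -88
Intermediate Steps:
Mul(Mul(Add(-5, 4), -2), Add(3, -47)) = Mul(Mul(-1, -2), -44) = Mul(2, -44) = -88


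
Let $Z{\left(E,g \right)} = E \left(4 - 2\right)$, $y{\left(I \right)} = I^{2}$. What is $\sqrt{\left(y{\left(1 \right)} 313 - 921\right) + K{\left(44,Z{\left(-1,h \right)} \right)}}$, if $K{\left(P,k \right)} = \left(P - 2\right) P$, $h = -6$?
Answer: $2 \sqrt{310} \approx 35.214$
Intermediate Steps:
$Z{\left(E,g \right)} = 2 E$ ($Z{\left(E,g \right)} = E 2 = 2 E$)
$K{\left(P,k \right)} = P \left(-2 + P\right)$ ($K{\left(P,k \right)} = \left(-2 + P\right) P = P \left(-2 + P\right)$)
$\sqrt{\left(y{\left(1 \right)} 313 - 921\right) + K{\left(44,Z{\left(-1,h \right)} \right)}} = \sqrt{\left(1^{2} \cdot 313 - 921\right) + 44 \left(-2 + 44\right)} = \sqrt{\left(1 \cdot 313 - 921\right) + 44 \cdot 42} = \sqrt{\left(313 - 921\right) + 1848} = \sqrt{-608 + 1848} = \sqrt{1240} = 2 \sqrt{310}$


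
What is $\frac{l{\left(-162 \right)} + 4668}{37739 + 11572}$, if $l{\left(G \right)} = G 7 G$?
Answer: $\frac{62792}{16437} \approx 3.8202$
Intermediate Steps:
$l{\left(G \right)} = 7 G^{2}$ ($l{\left(G \right)} = 7 G G = 7 G^{2}$)
$\frac{l{\left(-162 \right)} + 4668}{37739 + 11572} = \frac{7 \left(-162\right)^{2} + 4668}{37739 + 11572} = \frac{7 \cdot 26244 + 4668}{49311} = \left(183708 + 4668\right) \frac{1}{49311} = 188376 \cdot \frac{1}{49311} = \frac{62792}{16437}$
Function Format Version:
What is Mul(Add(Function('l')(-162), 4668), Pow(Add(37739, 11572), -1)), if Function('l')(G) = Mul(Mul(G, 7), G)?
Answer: Rational(62792, 16437) ≈ 3.8202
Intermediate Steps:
Function('l')(G) = Mul(7, Pow(G, 2)) (Function('l')(G) = Mul(Mul(7, G), G) = Mul(7, Pow(G, 2)))
Mul(Add(Function('l')(-162), 4668), Pow(Add(37739, 11572), -1)) = Mul(Add(Mul(7, Pow(-162, 2)), 4668), Pow(Add(37739, 11572), -1)) = Mul(Add(Mul(7, 26244), 4668), Pow(49311, -1)) = Mul(Add(183708, 4668), Rational(1, 49311)) = Mul(188376, Rational(1, 49311)) = Rational(62792, 16437)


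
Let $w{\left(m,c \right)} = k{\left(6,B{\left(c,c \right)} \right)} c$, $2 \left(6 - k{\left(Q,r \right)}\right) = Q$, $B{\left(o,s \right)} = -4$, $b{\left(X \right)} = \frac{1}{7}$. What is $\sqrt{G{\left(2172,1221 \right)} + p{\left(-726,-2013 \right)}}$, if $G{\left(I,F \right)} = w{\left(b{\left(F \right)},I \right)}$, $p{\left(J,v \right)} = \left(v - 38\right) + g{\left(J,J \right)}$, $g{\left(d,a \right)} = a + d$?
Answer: $\sqrt{3013} \approx 54.891$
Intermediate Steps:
$b{\left(X \right)} = \frac{1}{7}$
$k{\left(Q,r \right)} = 6 - \frac{Q}{2}$
$p{\left(J,v \right)} = -38 + v + 2 J$ ($p{\left(J,v \right)} = \left(v - 38\right) + \left(J + J\right) = \left(-38 + v\right) + 2 J = -38 + v + 2 J$)
$w{\left(m,c \right)} = 3 c$ ($w{\left(m,c \right)} = \left(6 - 3\right) c = 3 c$)
$G{\left(I,F \right)} = 3 I$
$\sqrt{G{\left(2172,1221 \right)} + p{\left(-726,-2013 \right)}} = \sqrt{3 \cdot 2172 - 3503} = \sqrt{6516 - 3503} = \sqrt{3013}$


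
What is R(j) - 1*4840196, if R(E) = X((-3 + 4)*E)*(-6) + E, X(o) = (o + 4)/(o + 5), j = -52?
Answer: -227491944/47 ≈ -4.8403e+6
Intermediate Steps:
X(o) = (4 + o)/(5 + o)
R(E) = E - 6*(4 + E)/(5 + E) (R(E) = ((4 + (-3 + 4)*E)/(5 + (-3 + 4)*E))*(-6) + E = ((4 + 1*E)/(5 + 1*E))*(-6) + E = ((4 + E)/(5 + E))*(-6) + E = -6*(4 + E)/(5 + E) + E = E - 6*(4 + E)/(5 + E))
R(j) - 1*4840196 = (-24 + (-52)² - 1*(-52))/(5 - 52) - 1*4840196 = (-24 + 2704 + 52)/(-47) - 4840196 = -1/47*2732 - 4840196 = -2732/47 - 4840196 = -227491944/47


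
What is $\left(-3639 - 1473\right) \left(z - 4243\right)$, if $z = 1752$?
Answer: $12733992$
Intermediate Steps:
$\left(-3639 - 1473\right) \left(z - 4243\right) = \left(-3639 - 1473\right) \left(1752 - 4243\right) = \left(-5112\right) \left(-2491\right) = 12733992$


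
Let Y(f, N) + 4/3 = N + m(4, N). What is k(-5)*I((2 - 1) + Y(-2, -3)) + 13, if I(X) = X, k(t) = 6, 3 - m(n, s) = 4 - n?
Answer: 11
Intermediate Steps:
m(n, s) = -1 + n (m(n, s) = 3 - (4 - n) = 3 + (-4 + n) = -1 + n)
Y(f, N) = 5/3 + N (Y(f, N) = -4/3 + (N + (-1 + 4)) = -4/3 + (N + 3) = -4/3 + (3 + N) = 5/3 + N)
k(-5)*I((2 - 1) + Y(-2, -3)) + 13 = 6*((2 - 1) + (5/3 - 3)) + 13 = 6*(1 - 4/3) + 13 = 6*(-⅓) + 13 = -2 + 13 = 11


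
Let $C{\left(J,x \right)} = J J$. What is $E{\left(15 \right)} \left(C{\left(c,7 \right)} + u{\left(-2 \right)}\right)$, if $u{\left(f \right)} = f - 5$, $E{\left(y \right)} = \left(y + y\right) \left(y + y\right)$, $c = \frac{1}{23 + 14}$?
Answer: $- \frac{8623800}{1369} \approx -6299.3$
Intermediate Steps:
$c = \frac{1}{37} \approx 0.027027$
$C{\left(J,x \right)} = J^{2}$
$E{\left(y \right)} = 4 y^{2}$ ($E{\left(y \right)} = 2 y 2 y = 4 y^{2}$)
$u{\left(f \right)} = -5 + f$
$E{\left(15 \right)} \left(C{\left(c,7 \right)} + u{\left(-2 \right)}\right) = 4 \cdot 15^{2} \left(\left(\frac{1}{37}\right)^{2} - 7\right) = 4 \cdot 225 \left(\frac{1}{1369} - 7\right) = 900 \left(- \frac{9582}{1369}\right) = - \frac{8623800}{1369}$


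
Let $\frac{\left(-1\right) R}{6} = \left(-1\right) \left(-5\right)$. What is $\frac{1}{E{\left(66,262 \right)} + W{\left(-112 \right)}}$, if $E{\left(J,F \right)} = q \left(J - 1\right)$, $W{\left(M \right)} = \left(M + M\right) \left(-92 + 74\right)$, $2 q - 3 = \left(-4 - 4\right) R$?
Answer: $\frac{2}{23859} \approx 8.3826 \cdot 10^{-5}$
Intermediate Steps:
$R = -30$ ($R = - 6 \left(\left(-1\right) \left(-5\right)\right) = \left(-6\right) 5 = -30$)
$q = \frac{243}{2}$ ($q = \frac{3}{2} + \frac{\left(-4 - 4\right) \left(-30\right)}{2} = \frac{3}{2} + \frac{\left(-8\right) \left(-30\right)}{2} = \frac{3}{2} + \frac{1}{2} \cdot 240 = \frac{3}{2} + 120 = \frac{243}{2} \approx 121.5$)
$W{\left(M \right)} = - 36 M$ ($W{\left(M \right)} = 2 M \left(-18\right) = - 36 M$)
$E{\left(J,F \right)} = - \frac{243}{2} + \frac{243 J}{2}$ ($E{\left(J,F \right)} = \frac{243 \left(J - 1\right)}{2} = \frac{243 \left(-1 + J\right)}{2} = - \frac{243}{2} + \frac{243 J}{2}$)
$\frac{1}{E{\left(66,262 \right)} + W{\left(-112 \right)}} = \frac{1}{\left(- \frac{243}{2} + \frac{243}{2} \cdot 66\right) - -4032} = \frac{1}{\left(- \frac{243}{2} + 8019\right) + 4032} = \frac{1}{\frac{15795}{2} + 4032} = \frac{1}{\frac{23859}{2}} = \frac{2}{23859}$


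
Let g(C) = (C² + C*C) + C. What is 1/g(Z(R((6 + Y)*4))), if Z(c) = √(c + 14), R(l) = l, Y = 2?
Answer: 2/183 - √46/8418 ≈ 0.010123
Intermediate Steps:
Z(c) = √(14 + c)
g(C) = C + 2*C² (g(C) = (C² + C²) + C = 2*C² + C = C + 2*C²)
1/g(Z(R((6 + Y)*4))) = 1/(√(14 + (6 + 2)*4)*(1 + 2*√(14 + (6 + 2)*4))) = 1/(√(14 + 8*4)*(1 + 2*√(14 + 8*4))) = 1/(√(14 + 32)*(1 + 2*√(14 + 32))) = 1/(√46*(1 + 2*√46)) = √46/(46*(1 + 2*√46))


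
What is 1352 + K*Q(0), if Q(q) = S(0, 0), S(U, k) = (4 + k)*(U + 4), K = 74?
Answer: 2536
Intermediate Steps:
S(U, k) = (4 + U)*(4 + k) (S(U, k) = (4 + k)*(4 + U) = (4 + U)*(4 + k))
Q(q) = 16 (Q(q) = 16 + 4*0 + 4*0 + 0*0 = 16 + 0 + 0 + 0 = 16)
1352 + K*Q(0) = 1352 + 74*16 = 1352 + 1184 = 2536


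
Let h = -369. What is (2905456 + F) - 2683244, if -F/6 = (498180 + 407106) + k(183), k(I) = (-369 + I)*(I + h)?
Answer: -5417080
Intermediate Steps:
k(I) = (-369 + I)² (k(I) = (-369 + I)*(I - 369) = (-369 + I)*(-369 + I) = (-369 + I)²)
F = -5639292 (F = -6*((498180 + 407106) + (136161 + 183² - 738*183)) = -6*(905286 + (136161 + 33489 - 135054)) = -6*(905286 + 34596) = -6*939882 = -5639292)
(2905456 + F) - 2683244 = (2905456 - 5639292) - 2683244 = -2733836 - 2683244 = -5417080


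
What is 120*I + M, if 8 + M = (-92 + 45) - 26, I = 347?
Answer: 41559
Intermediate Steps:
M = -81 (M = -8 + ((-92 + 45) - 26) = -8 + (-47 - 26) = -8 - 73 = -81)
120*I + M = 120*347 - 81 = 41640 - 81 = 41559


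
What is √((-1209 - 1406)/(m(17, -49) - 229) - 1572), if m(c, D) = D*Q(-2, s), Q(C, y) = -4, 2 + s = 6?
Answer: I*√1625613/33 ≈ 38.636*I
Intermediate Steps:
s = 4 (s = -2 + 6 = 4)
m(c, D) = -4*D (m(c, D) = D*(-4) = -4*D)
√((-1209 - 1406)/(m(17, -49) - 229) - 1572) = √((-1209 - 1406)/(-4*(-49) - 229) - 1572) = √(-2615/(196 - 229) - 1572) = √(-2615/(-33) - 1572) = √(-2615*(-1/33) - 1572) = √(2615/33 - 1572) = √(-49261/33) = I*√1625613/33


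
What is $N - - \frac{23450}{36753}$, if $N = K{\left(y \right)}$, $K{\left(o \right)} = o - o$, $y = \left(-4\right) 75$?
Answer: $\frac{23450}{36753} \approx 0.63804$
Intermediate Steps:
$y = -300$
$K{\left(o \right)} = 0$
$N = 0$
$N - - \frac{23450}{36753} = 0 - - \frac{23450}{36753} = 0 + \frac{23450}{36753} = \frac{23450}{36753}$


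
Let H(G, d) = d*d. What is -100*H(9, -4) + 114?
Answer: -1486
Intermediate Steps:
H(G, d) = d²
-100*H(9, -4) + 114 = -100*(-4)² + 114 = -100*16 + 114 = -1600 + 114 = -1486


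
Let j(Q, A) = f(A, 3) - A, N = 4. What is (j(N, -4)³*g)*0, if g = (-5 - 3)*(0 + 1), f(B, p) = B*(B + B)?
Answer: 0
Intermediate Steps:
f(B, p) = 2*B² (f(B, p) = B*(2*B) = 2*B²)
j(Q, A) = -A + 2*A² (j(Q, A) = 2*A² - A = -A + 2*A²)
g = -8 (g = -8*1 = -8)
(j(N, -4)³*g)*0 = ((-4*(-1 + 2*(-4)))³*(-8))*0 = ((-4*(-1 - 8))³*(-8))*0 = ((-4*(-9))³*(-8))*0 = (36³*(-8))*0 = (46656*(-8))*0 = -373248*0 = 0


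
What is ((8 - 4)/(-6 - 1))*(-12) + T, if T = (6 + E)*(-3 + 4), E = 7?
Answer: 139/7 ≈ 19.857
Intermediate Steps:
T = 13 (T = (6 + 7)*(-3 + 4) = 13*1 = 13)
((8 - 4)/(-6 - 1))*(-12) + T = ((8 - 4)/(-6 - 1))*(-12) + 13 = (4/(-7))*(-12) + 13 = (4*(-1/7))*(-12) + 13 = -4/7*(-12) + 13 = 48/7 + 13 = 139/7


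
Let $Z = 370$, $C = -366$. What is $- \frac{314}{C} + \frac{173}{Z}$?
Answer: $\frac{89749}{67710} \approx 1.3255$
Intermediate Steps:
$- \frac{314}{C} + \frac{173}{Z} = - \frac{314}{-366} + \frac{173}{370} = \left(-314\right) \left(- \frac{1}{366}\right) + 173 \cdot \frac{1}{370} = \frac{157}{183} + \frac{173}{370} = \frac{89749}{67710}$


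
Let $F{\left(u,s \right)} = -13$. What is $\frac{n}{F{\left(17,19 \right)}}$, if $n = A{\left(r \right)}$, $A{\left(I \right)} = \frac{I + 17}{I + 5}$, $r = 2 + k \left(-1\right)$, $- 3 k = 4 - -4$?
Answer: $- \frac{5}{29} \approx -0.17241$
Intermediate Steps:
$k = - \frac{8}{3}$ ($k = - \frac{4 - -4}{3} = - \frac{4 + 4}{3} = \left(- \frac{1}{3}\right) 8 = - \frac{8}{3} \approx -2.6667$)
$r = \frac{14}{3}$ ($r = 2 - - \frac{8}{3} = 2 + \frac{8}{3} = \frac{14}{3} \approx 4.6667$)
$A{\left(I \right)} = \frac{17 + I}{5 + I}$
$n = \frac{65}{29}$ ($n = \frac{17 + \frac{14}{3}}{5 + \frac{14}{3}} = \frac{1}{\frac{29}{3}} \cdot \frac{65}{3} = \frac{3}{29} \cdot \frac{65}{3} = \frac{65}{29} \approx 2.2414$)
$\frac{n}{F{\left(17,19 \right)}} = \frac{65}{29 \left(-13\right)} = \frac{65}{29} \left(- \frac{1}{13}\right) = - \frac{5}{29}$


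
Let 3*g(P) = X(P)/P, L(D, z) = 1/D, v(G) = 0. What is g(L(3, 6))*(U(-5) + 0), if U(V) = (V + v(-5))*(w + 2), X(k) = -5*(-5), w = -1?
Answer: -125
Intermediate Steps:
X(k) = 25
g(P) = 25/(3*P) (g(P) = (25/P)/3 = 25/(3*P))
U(V) = V (U(V) = (V + 0)*(-1 + 2) = V*1 = V)
g(L(3, 6))*(U(-5) + 0) = (25/(3*(1/3)))*(-5 + 0) = (25/(3*(1/3)))*(-5) = ((25/3)*3)*(-5) = 25*(-5) = -125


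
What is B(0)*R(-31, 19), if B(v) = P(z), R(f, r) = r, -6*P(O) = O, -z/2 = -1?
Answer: -19/3 ≈ -6.3333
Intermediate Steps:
z = 2 (z = -2*(-1) = 2)
P(O) = -O/6
B(v) = -⅓ (B(v) = -⅙*2 = -⅓)
B(0)*R(-31, 19) = -⅓*19 = -19/3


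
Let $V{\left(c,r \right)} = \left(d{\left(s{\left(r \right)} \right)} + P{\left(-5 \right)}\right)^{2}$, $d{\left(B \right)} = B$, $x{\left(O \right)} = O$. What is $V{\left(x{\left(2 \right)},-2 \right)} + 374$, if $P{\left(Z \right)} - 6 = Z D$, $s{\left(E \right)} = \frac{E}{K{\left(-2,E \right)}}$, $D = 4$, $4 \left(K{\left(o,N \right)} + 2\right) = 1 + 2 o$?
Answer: $\frac{66570}{121} \approx 550.17$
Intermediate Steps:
$K{\left(o,N \right)} = - \frac{7}{4} + \frac{o}{2}$ ($K{\left(o,N \right)} = -2 + \frac{1 + 2 o}{4} = -2 + \left(\frac{1}{4} + \frac{o}{2}\right) = - \frac{7}{4} + \frac{o}{2}$)
$s{\left(E \right)} = - \frac{4 E}{11}$ ($s{\left(E \right)} = \frac{E}{- \frac{7}{4} + \frac{1}{2} \left(-2\right)} = \frac{E}{- \frac{7}{4} - 1} = \frac{E}{- \frac{11}{4}} = E \left(- \frac{4}{11}\right) = - \frac{4 E}{11}$)
$P{\left(Z \right)} = 6 + 4 Z$ ($P{\left(Z \right)} = 6 + Z 4 = 6 + 4 Z$)
$V{\left(c,r \right)} = \left(-14 - \frac{4 r}{11}\right)^{2}$ ($V{\left(c,r \right)} = \left(- \frac{4 r}{11} + \left(6 + 4 \left(-5\right)\right)\right)^{2} = \left(- \frac{4 r}{11} + \left(6 - 20\right)\right)^{2} = \left(- \frac{4 r}{11} - 14\right)^{2} = \left(-14 - \frac{4 r}{11}\right)^{2}$)
$V{\left(x{\left(2 \right)},-2 \right)} + 374 = \frac{4 \left(77 + 2 \left(-2\right)\right)^{2}}{121} + 374 = \frac{4 \left(77 - 4\right)^{2}}{121} + 374 = \frac{4 \cdot 73^{2}}{121} + 374 = \frac{4}{121} \cdot 5329 + 374 = \frac{21316}{121} + 374 = \frac{66570}{121}$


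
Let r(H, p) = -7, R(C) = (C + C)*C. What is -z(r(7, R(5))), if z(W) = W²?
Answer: -49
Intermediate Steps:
R(C) = 2*C² (R(C) = (2*C)*C = 2*C²)
-z(r(7, R(5))) = -1*(-7)² = -1*49 = -49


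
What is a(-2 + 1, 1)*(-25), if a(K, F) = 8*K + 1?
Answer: 175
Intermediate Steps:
a(K, F) = 1 + 8*K
a(-2 + 1, 1)*(-25) = (1 + 8*(-2 + 1))*(-25) = (1 + 8*(-1))*(-25) = (1 - 8)*(-25) = -7*(-25) = 175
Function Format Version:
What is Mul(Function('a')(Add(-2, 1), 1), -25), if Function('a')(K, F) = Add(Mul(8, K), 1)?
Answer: 175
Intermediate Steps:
Function('a')(K, F) = Add(1, Mul(8, K))
Mul(Function('a')(Add(-2, 1), 1), -25) = Mul(Add(1, Mul(8, Add(-2, 1))), -25) = Mul(Add(1, Mul(8, -1)), -25) = Mul(Add(1, -8), -25) = Mul(-7, -25) = 175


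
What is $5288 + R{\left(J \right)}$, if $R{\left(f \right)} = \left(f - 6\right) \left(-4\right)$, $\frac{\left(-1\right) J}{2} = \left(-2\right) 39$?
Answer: $4688$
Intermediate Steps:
$J = 156$ ($J = - 2 \left(\left(-2\right) 39\right) = \left(-2\right) \left(-78\right) = 156$)
$R{\left(f \right)} = 24 - 4 f$ ($R{\left(f \right)} = \left(-6 + f\right) \left(-4\right) = 24 - 4 f$)
$5288 + R{\left(J \right)} = 5288 + \left(24 - 624\right) = 5288 - 600 = 4688$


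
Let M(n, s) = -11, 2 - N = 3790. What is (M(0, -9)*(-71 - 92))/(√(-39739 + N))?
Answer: -163*I*√43527/3957 ≈ -8.5941*I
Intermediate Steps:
N = -3788 (N = 2 - 1*3790 = 2 - 3790 = -3788)
(M(0, -9)*(-71 - 92))/(√(-39739 + N)) = (-11*(-71 - 92))/(√(-39739 - 3788)) = (-11*(-163))/(√(-43527)) = 1793/((I*√43527)) = 1793*(-I*√43527/43527) = -163*I*√43527/3957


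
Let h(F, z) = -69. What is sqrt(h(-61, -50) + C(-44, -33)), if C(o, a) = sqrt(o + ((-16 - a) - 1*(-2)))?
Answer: sqrt(-69 + 5*I) ≈ 0.30077 + 8.3121*I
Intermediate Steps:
C(o, a) = sqrt(-14 + o - a) (C(o, a) = sqrt(o + ((-16 - a) + 2)) = sqrt(o + (-14 - a)) = sqrt(-14 + o - a))
sqrt(h(-61, -50) + C(-44, -33)) = sqrt(-69 + sqrt(-14 - 44 - 1*(-33))) = sqrt(-69 + sqrt(-14 - 44 + 33)) = sqrt(-69 + sqrt(-25)) = sqrt(-69 + 5*I)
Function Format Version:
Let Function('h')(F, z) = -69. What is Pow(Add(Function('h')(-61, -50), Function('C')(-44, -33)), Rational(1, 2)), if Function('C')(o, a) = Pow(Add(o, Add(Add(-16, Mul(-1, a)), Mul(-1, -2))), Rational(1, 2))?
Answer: Pow(Add(-69, Mul(5, I)), Rational(1, 2)) ≈ Add(0.30077, Mul(8.3121, I))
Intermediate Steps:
Function('C')(o, a) = Pow(Add(-14, o, Mul(-1, a)), Rational(1, 2)) (Function('C')(o, a) = Pow(Add(o, Add(Add(-16, Mul(-1, a)), 2)), Rational(1, 2)) = Pow(Add(o, Add(-14, Mul(-1, a))), Rational(1, 2)) = Pow(Add(-14, o, Mul(-1, a)), Rational(1, 2)))
Pow(Add(Function('h')(-61, -50), Function('C')(-44, -33)), Rational(1, 2)) = Pow(Add(-69, Pow(Add(-14, -44, Mul(-1, -33)), Rational(1, 2))), Rational(1, 2)) = Pow(Add(-69, Pow(Add(-14, -44, 33), Rational(1, 2))), Rational(1, 2)) = Pow(Add(-69, Pow(-25, Rational(1, 2))), Rational(1, 2)) = Pow(Add(-69, Mul(5, I)), Rational(1, 2))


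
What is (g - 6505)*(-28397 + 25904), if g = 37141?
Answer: -76375548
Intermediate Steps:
(g - 6505)*(-28397 + 25904) = (37141 - 6505)*(-28397 + 25904) = 30636*(-2493) = -76375548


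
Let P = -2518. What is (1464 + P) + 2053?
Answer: 999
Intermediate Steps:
(1464 + P) + 2053 = (1464 - 2518) + 2053 = -1054 + 2053 = 999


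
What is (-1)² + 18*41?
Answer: 739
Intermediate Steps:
(-1)² + 18*41 = 1 + 738 = 739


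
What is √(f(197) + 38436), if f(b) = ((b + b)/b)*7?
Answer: 5*√1538 ≈ 196.09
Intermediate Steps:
f(b) = 14 (f(b) = ((2*b)/b)*7 = 2*7 = 14)
√(f(197) + 38436) = √(14 + 38436) = √38450 = 5*√1538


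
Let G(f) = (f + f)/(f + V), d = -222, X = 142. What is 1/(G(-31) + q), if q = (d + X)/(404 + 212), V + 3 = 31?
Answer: 231/4744 ≈ 0.048693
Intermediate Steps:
V = 28 (V = -3 + 31 = 28)
G(f) = 2*f/(28 + f) (G(f) = (f + f)/(f + 28) = (2*f)/(28 + f) = 2*f/(28 + f))
q = -10/77 (q = (-222 + 142)/(404 + 212) = -80/616 = -80*1/616 = -10/77 ≈ -0.12987)
1/(G(-31) + q) = 1/(2*(-31)/(28 - 31) - 10/77) = 1/(2*(-31)/(-3) - 10/77) = 1/(2*(-31)*(-1/3) - 10/77) = 1/(62/3 - 10/77) = 1/(4744/231) = 231/4744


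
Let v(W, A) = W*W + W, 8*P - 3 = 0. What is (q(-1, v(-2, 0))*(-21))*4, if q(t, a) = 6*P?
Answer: -189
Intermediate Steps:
P = 3/8 (P = 3/8 + (⅛)*0 = 3/8 + 0 = 3/8 ≈ 0.37500)
v(W, A) = W + W² (v(W, A) = W² + W = W + W²)
q(t, a) = 9/4 (q(t, a) = 6*(3/8) = 9/4)
(q(-1, v(-2, 0))*(-21))*4 = ((9/4)*(-21))*4 = -189/4*4 = -189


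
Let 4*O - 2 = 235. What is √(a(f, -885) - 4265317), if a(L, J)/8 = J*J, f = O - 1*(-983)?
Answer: √2000483 ≈ 1414.4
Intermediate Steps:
O = 237/4 (O = ½ + (¼)*235 = ½ + 235/4 = 237/4 ≈ 59.250)
f = 4169/4 (f = 237/4 - 1*(-983) = 237/4 + 983 = 4169/4 ≈ 1042.3)
a(L, J) = 8*J² (a(L, J) = 8*(J*J) = 8*J²)
√(a(f, -885) - 4265317) = √(8*(-885)² - 4265317) = √(8*783225 - 4265317) = √(6265800 - 4265317) = √2000483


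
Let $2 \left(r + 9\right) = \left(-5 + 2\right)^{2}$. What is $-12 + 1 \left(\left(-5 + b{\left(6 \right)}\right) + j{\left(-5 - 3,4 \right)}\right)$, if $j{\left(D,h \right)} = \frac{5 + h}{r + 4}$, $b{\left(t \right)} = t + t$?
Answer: $-23$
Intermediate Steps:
$r = - \frac{9}{2}$ ($r = -9 + \frac{\left(-5 + 2\right)^{2}}{2} = -9 + \frac{\left(-3\right)^{2}}{2} = -9 + \frac{1}{2} \cdot 9 = -9 + \frac{9}{2} = - \frac{9}{2} \approx -4.5$)
$b{\left(t \right)} = 2 t$
$j{\left(D,h \right)} = -10 - 2 h$ ($j{\left(D,h \right)} = \frac{5 + h}{- \frac{9}{2} + 4} = \frac{5 + h}{- \frac{1}{2}} = \left(5 + h\right) \left(-2\right) = -10 - 2 h$)
$-12 + 1 \left(\left(-5 + b{\left(6 \right)}\right) + j{\left(-5 - 3,4 \right)}\right) = -12 + 1 \left(\left(-5 + 2 \cdot 6\right) - 18\right) = -12 + 1 \left(\left(-5 + 12\right) - 18\right) = -12 + 1 \left(7 - 18\right) = -12 + 1 \left(-11\right) = -12 - 11 = -23$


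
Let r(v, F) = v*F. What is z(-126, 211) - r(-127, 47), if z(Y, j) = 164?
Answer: 6133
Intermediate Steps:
r(v, F) = F*v
z(-126, 211) - r(-127, 47) = 164 - 47*(-127) = 164 - 1*(-5969) = 164 + 5969 = 6133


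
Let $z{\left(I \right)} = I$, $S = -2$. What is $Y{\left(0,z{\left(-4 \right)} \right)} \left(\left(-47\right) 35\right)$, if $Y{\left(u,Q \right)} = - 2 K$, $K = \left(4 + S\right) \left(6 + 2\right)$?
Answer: $52640$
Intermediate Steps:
$K = 16$ ($K = \left(4 - 2\right) \left(6 + 2\right) = 2 \cdot 8 = 16$)
$Y{\left(u,Q \right)} = -32$ ($Y{\left(u,Q \right)} = \left(-2\right) 16 = -32$)
$Y{\left(0,z{\left(-4 \right)} \right)} \left(\left(-47\right) 35\right) = - 32 \left(\left(-47\right) 35\right) = \left(-32\right) \left(-1645\right) = 52640$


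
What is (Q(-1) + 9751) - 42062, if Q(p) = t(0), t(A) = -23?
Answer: -32334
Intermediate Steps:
Q(p) = -23
(Q(-1) + 9751) - 42062 = (-23 + 9751) - 42062 = 9728 - 42062 = -32334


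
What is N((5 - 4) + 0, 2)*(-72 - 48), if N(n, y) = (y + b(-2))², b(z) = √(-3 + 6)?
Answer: -840 - 480*√3 ≈ -1671.4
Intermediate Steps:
b(z) = √3
N(n, y) = (y + √3)²
N((5 - 4) + 0, 2)*(-72 - 48) = (2 + √3)²*(-72 - 48) = (2 + √3)²*(-120) = -120*(2 + √3)²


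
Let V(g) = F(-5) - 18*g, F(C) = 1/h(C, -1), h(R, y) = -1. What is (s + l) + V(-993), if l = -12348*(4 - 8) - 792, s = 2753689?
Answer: 2820162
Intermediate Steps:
l = 48600 (l = -12348*(-4) - 792 = -882*(-56) - 792 = 49392 - 792 = 48600)
F(C) = -1 (F(C) = 1/(-1) = -1)
V(g) = -1 - 18*g
(s + l) + V(-993) = (2753689 + 48600) + (-1 - 18*(-993)) = 2802289 + (-1 + 17874) = 2802289 + 17873 = 2820162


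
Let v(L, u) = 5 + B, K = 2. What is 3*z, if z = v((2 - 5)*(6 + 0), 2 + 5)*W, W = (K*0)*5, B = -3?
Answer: 0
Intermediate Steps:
v(L, u) = 2 (v(L, u) = 5 - 3 = 2)
W = 0 (W = (2*0)*5 = 0*5 = 0)
z = 0 (z = 2*0 = 0)
3*z = 3*0 = 0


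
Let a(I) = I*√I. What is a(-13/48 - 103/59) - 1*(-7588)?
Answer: 7588 - 5711*I*√1010847/2005056 ≈ 7588.0 - 2.8637*I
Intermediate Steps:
a(I) = I^(3/2)
a(-13/48 - 103/59) - 1*(-7588) = (-13/48 - 103/59)^(3/2) - 1*(-7588) = (-13*1/48 - 103*1/59)^(3/2) + 7588 = (-13/48 - 103/59)^(3/2) + 7588 = (-5711/2832)^(3/2) + 7588 = -5711*I*√1010847/2005056 + 7588 = 7588 - 5711*I*√1010847/2005056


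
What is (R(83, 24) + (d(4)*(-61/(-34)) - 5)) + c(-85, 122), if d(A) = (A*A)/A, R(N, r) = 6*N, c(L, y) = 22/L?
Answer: 42493/85 ≈ 499.92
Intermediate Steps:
d(A) = A (d(A) = A²/A = A)
(R(83, 24) + (d(4)*(-61/(-34)) - 5)) + c(-85, 122) = (6*83 + (4*(-61/(-34)) - 5)) + 22/(-85) = (498 + (4*(-61*(-1/34)) - 5)) + 22*(-1/85) = (498 + (4*(61/34) - 5)) - 22/85 = (498 + (122/17 - 5)) - 22/85 = (498 + 37/17) - 22/85 = 8503/17 - 22/85 = 42493/85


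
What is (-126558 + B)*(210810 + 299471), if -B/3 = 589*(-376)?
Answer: 274446471354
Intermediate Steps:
B = 664392 (B = -1767*(-376) = -3*(-221464) = 664392)
(-126558 + B)*(210810 + 299471) = (-126558 + 664392)*(210810 + 299471) = 537834*510281 = 274446471354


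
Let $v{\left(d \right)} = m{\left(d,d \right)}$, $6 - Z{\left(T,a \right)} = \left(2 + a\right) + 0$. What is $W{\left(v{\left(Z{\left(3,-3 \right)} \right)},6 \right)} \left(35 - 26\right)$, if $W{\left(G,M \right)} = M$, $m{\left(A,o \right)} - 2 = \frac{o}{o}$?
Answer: $54$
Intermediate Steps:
$m{\left(A,o \right)} = 3$ ($m{\left(A,o \right)} = 2 + \frac{o}{o} = 2 + 1 = 3$)
$Z{\left(T,a \right)} = 4 - a$ ($Z{\left(T,a \right)} = 6 - \left(\left(2 + a\right) + 0\right) = 6 - \left(2 + a\right) = 4 - a$)
$v{\left(d \right)} = 3$
$W{\left(v{\left(Z{\left(3,-3 \right)} \right)},6 \right)} \left(35 - 26\right) = 6 \left(35 - 26\right) = 6 \cdot 9 = 54$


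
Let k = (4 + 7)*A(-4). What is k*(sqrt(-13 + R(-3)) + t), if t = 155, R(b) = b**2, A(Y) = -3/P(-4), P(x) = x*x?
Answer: -5115/16 - 33*I/8 ≈ -319.69 - 4.125*I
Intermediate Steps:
P(x) = x**2
A(Y) = -3/16 (A(Y) = -3/((-4)**2) = -3/16)
k = -33/16 (k = (4 + 7)*(-3/16) = 11*(-3/16) = -33/16 ≈ -2.0625)
k*(sqrt(-13 + R(-3)) + t) = -33*(sqrt(-13 + (-3)**2) + 155)/16 = -33*(sqrt(-13 + 9) + 155)/16 = -33*(sqrt(-4) + 155)/16 = -33*(2*I + 155)/16 = -33*(155 + 2*I)/16 = -5115/16 - 33*I/8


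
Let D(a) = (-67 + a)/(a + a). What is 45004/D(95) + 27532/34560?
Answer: 18469689781/60480 ≈ 3.0539e+5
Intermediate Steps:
D(a) = (-67 + a)/(2*a) (D(a) = (-67 + a)/((2*a)) = (-67 + a)*(1/(2*a)) = (-67 + a)/(2*a))
45004/D(95) + 27532/34560 = 45004/(((½)*(-67 + 95)/95)) + 27532/34560 = 45004/(((½)*(1/95)*28)) + 27532*(1/34560) = 45004/(14/95) + 6883/8640 = 45004*(95/14) + 6883/8640 = 2137690/7 + 6883/8640 = 18469689781/60480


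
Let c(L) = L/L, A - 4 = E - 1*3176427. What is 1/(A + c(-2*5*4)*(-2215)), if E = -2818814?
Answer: -1/5997452 ≈ -1.6674e-7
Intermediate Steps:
A = -5995237 (A = 4 + (-2818814 - 1*3176427) = 4 + (-2818814 - 3176427) = 4 - 5995241 = -5995237)
c(L) = 1
1/(A + c(-2*5*4)*(-2215)) = 1/(-5995237 + 1*(-2215)) = 1/(-5995237 - 2215) = 1/(-5997452) = -1/5997452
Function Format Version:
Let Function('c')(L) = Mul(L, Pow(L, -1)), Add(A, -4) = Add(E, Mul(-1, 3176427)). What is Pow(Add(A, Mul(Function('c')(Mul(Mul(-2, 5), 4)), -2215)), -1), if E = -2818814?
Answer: Rational(-1, 5997452) ≈ -1.6674e-7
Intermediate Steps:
A = -5995237 (A = Add(4, Add(-2818814, Mul(-1, 3176427))) = Add(4, Add(-2818814, -3176427)) = Add(4, -5995241) = -5995237)
Function('c')(L) = 1
Pow(Add(A, Mul(Function('c')(Mul(Mul(-2, 5), 4)), -2215)), -1) = Pow(Add(-5995237, Mul(1, -2215)), -1) = Pow(Add(-5995237, -2215), -1) = Pow(-5997452, -1) = Rational(-1, 5997452)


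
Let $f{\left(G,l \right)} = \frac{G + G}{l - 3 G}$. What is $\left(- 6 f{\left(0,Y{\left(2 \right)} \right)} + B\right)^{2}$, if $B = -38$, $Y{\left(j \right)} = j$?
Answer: $1444$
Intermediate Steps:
$f{\left(G,l \right)} = \frac{2 G}{l - 3 G}$
$\left(- 6 f{\left(0,Y{\left(2 \right)} \right)} + B\right)^{2} = \left(- 6 \cdot 2 \cdot 0 \frac{1}{2 - 0} - 38\right)^{2} = \left(- 6 \cdot 2 \cdot 0 \frac{1}{2 + 0} - 38\right)^{2} = \left(- 6 \cdot 2 \cdot 0 \cdot \frac{1}{2} - 38\right)^{2} = \left(\left(-6\right) 0 - 38\right)^{2} = \left(0 - 38\right)^{2} = \left(-38\right)^{2} = 1444$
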